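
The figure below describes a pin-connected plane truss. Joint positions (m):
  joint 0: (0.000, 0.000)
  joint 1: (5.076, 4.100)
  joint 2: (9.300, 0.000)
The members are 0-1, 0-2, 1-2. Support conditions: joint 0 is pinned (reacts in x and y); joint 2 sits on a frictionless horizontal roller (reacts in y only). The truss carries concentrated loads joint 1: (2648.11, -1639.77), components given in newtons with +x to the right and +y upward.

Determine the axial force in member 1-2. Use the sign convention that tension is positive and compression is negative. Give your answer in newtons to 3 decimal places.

-2961.171

N=3 nodes, M=3 members, R=3 reactions → 2N=6, M+R=6
member 0 (0-1): L=6.5250, (cx,cy)=(0.7779,0.6284)
member 1 (0-2): L=9.3000, (cx,cy)=(1.0000,0.0000)
member 2 (1-2): L=5.8866, (cx,cy)=(0.7176,-0.6965)
solve A·x = −loads:
  F[0-1] = +672.6704 N (tension)
  F[0-2] = +2124.8197 N (tension)
  F[1-2] = -2961.1706 N (compression)
  Rx@0 = -2648.1100 N
  Ry@0 = -422.6734 N
  Ry@2 = +2062.4434 N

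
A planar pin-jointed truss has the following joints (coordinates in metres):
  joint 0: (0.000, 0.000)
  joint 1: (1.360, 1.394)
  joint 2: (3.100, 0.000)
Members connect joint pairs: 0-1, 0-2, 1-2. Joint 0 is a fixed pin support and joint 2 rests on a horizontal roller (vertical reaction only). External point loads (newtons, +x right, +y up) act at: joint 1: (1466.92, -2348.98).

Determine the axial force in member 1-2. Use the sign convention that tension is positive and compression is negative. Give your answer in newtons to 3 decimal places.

N=3 nodes, M=3 members, R=3 reactions → 2N=6, M+R=6
member 0 (0-1): L=1.9475, (cx,cy)=(0.6983,0.7158)
member 1 (0-2): L=3.1000, (cx,cy)=(1.0000,0.0000)
member 2 (1-2): L=2.2295, (cx,cy)=(0.7804,-0.6252)
solve A·x = −loads:
  F[0-1] = -920.4185 N (compression)
  F[0-2] = +2109.6702 N (tension)
  F[1-2] = -2703.2116 N (compression)
  Rx@0 = -1466.9200 N
  Ry@0 = +658.8189 N
  Ry@2 = +1690.1611 N

-2703.212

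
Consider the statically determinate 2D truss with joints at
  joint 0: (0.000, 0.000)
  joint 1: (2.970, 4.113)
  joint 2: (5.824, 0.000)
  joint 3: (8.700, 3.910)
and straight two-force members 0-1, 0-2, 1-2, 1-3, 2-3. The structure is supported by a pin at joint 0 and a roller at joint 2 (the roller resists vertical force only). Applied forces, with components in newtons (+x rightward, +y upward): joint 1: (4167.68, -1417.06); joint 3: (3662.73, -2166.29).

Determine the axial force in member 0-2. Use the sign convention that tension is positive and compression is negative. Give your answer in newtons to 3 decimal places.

3658.381

N=4 nodes, M=5 members, R=3 reactions → 2N=8, M+R=8
member 0 (0-1): L=5.0732, (cx,cy)=(0.5854,0.8107)
member 1 (0-2): L=5.8240, (cx,cy)=(1.0000,0.0000)
member 2 (1-2): L=5.0062, (cx,cy)=(0.5701,-0.8216)
member 3 (1-3): L=5.7336, (cx,cy)=(0.9994,-0.0354)
member 4 (2-3): L=4.8538, (cx,cy)=(0.5925,0.8056)
solve A·x = −loads:
  F[0-1] = +7126.4860 N (tension)
  F[0-2] = +3658.3813 N (tension)
  F[1-2] = -8978.0259 N (compression)
  F[1-3] = +5125.8681 N (tension)
  F[2-3] = -2463.9069 N (compression)
  Rx@0 = -7830.4100 N
  Ry@0 = -5777.6276 N
  Ry@2 = +9360.9776 N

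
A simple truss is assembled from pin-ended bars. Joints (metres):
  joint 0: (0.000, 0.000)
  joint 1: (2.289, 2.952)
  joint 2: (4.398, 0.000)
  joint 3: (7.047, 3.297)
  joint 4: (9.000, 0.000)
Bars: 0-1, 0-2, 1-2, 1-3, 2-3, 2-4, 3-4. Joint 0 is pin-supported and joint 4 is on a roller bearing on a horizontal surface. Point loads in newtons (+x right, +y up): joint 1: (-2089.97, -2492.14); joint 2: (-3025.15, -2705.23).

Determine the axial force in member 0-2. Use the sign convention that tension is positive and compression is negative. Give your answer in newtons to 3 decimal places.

N=5 nodes, M=7 members, R=3 reactions → 2N=10, M+R=10
member 0 (0-1): L=3.7355, (cx,cy)=(0.6128,0.7903)
member 1 (0-2): L=4.3980, (cx,cy)=(1.0000,0.0000)
member 2 (1-2): L=3.6280, (cx,cy)=(0.5813,-0.8137)
member 3 (1-3): L=4.7705, (cx,cy)=(0.9974,0.0723)
member 4 (2-3): L=4.2294, (cx,cy)=(0.6263,0.7796)
member 5 (2-4): L=4.6020, (cx,cy)=(1.0000,0.0000)
member 6 (3-4): L=3.8320, (cx,cy)=(0.5097,-0.8604)
solve A·x = −loads:
  F[0-1] = -4969.3680 N (compression)
  F[0-2] = -2070.0287 N (compression)
  F[1-2] = +1595.7575 N (tension)
  F[1-3] = -1887.7042 N (compression)
  F[2-3] = +1804.6230 N (tension)
  F[2-4] = +752.4588 N (tension)
  F[3-4] = -1476.4163 N (compression)
  Rx@0 = +5115.1200 N
  Ry@0 = +3927.0902 N
  Ry@4 = +1270.2798 N

-2070.029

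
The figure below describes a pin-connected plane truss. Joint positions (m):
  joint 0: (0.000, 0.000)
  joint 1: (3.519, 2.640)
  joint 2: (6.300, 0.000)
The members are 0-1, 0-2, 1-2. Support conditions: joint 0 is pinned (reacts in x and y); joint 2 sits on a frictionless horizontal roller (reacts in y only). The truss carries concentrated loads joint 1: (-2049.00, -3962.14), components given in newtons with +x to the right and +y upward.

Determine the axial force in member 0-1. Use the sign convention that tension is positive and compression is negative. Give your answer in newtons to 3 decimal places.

-4345.260

N=3 nodes, M=3 members, R=3 reactions → 2N=6, M+R=6
member 0 (0-1): L=4.3992, (cx,cy)=(0.7999,0.6001)
member 1 (0-2): L=6.3000, (cx,cy)=(1.0000,0.0000)
member 2 (1-2): L=3.8345, (cx,cy)=(0.7253,-0.6885)
solve A·x = −loads:
  F[0-1] = -4345.2605 N (compression)
  F[0-2] = +1426.8528 N (tension)
  F[1-2] = -1967.3854 N (compression)
  Rx@0 = +2049.0000 N
  Ry@0 = +2607.6304 N
  Ry@2 = +1354.5096 N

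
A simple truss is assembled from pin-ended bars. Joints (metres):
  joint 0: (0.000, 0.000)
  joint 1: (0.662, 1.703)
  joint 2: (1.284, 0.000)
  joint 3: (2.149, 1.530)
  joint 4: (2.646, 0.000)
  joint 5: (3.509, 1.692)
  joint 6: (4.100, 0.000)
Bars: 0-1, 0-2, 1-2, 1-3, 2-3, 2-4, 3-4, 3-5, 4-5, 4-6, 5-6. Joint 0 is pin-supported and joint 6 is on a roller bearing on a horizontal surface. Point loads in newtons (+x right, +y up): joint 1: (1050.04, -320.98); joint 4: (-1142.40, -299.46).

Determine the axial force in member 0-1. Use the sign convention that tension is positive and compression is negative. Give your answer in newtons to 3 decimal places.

N=7 nodes, M=11 members, R=3 reactions → 2N=14, M+R=14
member 0 (0-1): L=1.8271, (cx,cy)=(0.3623,0.9321)
member 1 (0-2): L=1.2840, (cx,cy)=(1.0000,0.0000)
member 2 (1-2): L=1.8130, (cx,cy)=(0.3431,-0.9393)
member 3 (1-3): L=1.4970, (cx,cy)=(0.9933,-0.1156)
member 4 (2-3): L=1.7576, (cx,cy)=(0.4922,0.8705)
member 5 (2-4): L=1.3620, (cx,cy)=(1.0000,0.0000)
member 6 (3-4): L=1.6087, (cx,cy)=(0.3089,-0.9511)
member 7 (3-5): L=1.3696, (cx,cy)=(0.9930,0.1183)
member 8 (4-5): L=1.8994, (cx,cy)=(0.4544,0.8908)
member 9 (4-6): L=1.4540, (cx,cy)=(1.0000,0.0000)
member 10 (5-6): L=1.7922, (cx,cy)=(0.3298,-0.9441)
solve A·x = −loads:
  F[0-1] = +65.2306 N (tension)
  F[0-2] = -115.9940 N (compression)
  F[1-2] = -291.7122 N (compression)
  F[1-3] = -932.5760 N (compression)
  F[2-3] = +314.7673 N (tension)
  F[2-4] = -370.9851 N (compression)
  F[3-4] = -479.4787 N (compression)
  F[3-5] = -627.6884 N (compression)
  F[4-5] = +848.0768 N (tension)
  F[4-6] = +237.9503 N (tension)
  F[5-6] = -721.5998 N (compression)
  Rx@0 = +92.3600 N
  Ry@0 = -60.7985 N
  Ry@6 = +681.2385 N

65.231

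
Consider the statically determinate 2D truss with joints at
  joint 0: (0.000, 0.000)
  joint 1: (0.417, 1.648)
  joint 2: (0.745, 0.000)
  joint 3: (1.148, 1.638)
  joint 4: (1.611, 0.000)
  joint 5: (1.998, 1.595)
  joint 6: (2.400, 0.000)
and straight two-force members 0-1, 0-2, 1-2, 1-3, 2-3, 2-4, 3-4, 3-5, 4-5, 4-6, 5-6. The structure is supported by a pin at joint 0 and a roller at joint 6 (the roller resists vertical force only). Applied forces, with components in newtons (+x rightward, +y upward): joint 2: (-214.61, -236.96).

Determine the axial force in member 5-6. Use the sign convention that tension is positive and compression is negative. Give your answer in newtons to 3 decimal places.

N=7 nodes, M=11 members, R=3 reactions → 2N=14, M+R=14
member 0 (0-1): L=1.6999, (cx,cy)=(0.2453,0.9694)
member 1 (0-2): L=0.7450, (cx,cy)=(1.0000,0.0000)
member 2 (1-2): L=1.6803, (cx,cy)=(0.1952,-0.9808)
member 3 (1-3): L=0.7311, (cx,cy)=(0.9999,-0.0137)
member 4 (2-3): L=1.6868, (cx,cy)=(0.2389,0.9710)
member 5 (2-4): L=0.8660, (cx,cy)=(1.0000,0.0000)
member 6 (3-4): L=1.7022, (cx,cy)=(0.2720,-0.9623)
member 7 (3-5): L=0.8511, (cx,cy)=(0.9987,-0.0505)
member 8 (4-5): L=1.6413, (cx,cy)=(0.2358,0.9718)
member 9 (4-6): L=0.7890, (cx,cy)=(1.0000,0.0000)
member 10 (5-6): L=1.6449, (cx,cy)=(0.2444,-0.9697)
solve A·x = −loads:
  F[0-1] = -168.5536 N (compression)
  F[0-2] = -173.2633 N (compression)
  F[1-2] = +167.6418 N (tension)
  F[1-3] = -74.0774 N (compression)
  F[2-3] = +74.7064 N (tension)
  F[2-4] = +56.2225 N (tension)
  F[3-4] = -74.5487 N (compression)
  F[3-5] = -35.9909 N (compression)
  F[4-5] = +73.8194 N (tension)
  F[4-6] = +18.5390 N (tension)
  F[5-6] = -75.8566 N (compression)
  Rx@0 = +214.6100 N
  Ry@0 = +163.4037 N
  Ry@6 = +73.5563 N

-75.857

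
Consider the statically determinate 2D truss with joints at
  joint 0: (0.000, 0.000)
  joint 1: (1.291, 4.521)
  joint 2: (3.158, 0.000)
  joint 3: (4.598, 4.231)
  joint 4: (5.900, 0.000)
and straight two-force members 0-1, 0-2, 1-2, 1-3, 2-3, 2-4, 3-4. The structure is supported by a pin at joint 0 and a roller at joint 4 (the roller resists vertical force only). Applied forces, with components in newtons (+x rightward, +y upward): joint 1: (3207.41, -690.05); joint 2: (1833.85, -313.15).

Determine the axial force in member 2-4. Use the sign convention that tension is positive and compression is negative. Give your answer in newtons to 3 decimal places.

N=5 nodes, M=7 members, R=3 reactions → 2N=10, M+R=10
member 0 (0-1): L=4.7017, (cx,cy)=(0.2746,0.9616)
member 1 (0-2): L=3.1580, (cx,cy)=(1.0000,0.0000)
member 2 (1-2): L=4.8913, (cx,cy)=(0.3817,-0.9243)
member 3 (1-3): L=3.3197, (cx,cy)=(0.9962,-0.0874)
member 4 (2-3): L=4.4693, (cx,cy)=(0.3222,0.9467)
member 5 (2-4): L=2.7420, (cx,cy)=(1.0000,0.0000)
member 6 (3-4): L=4.4268, (cx,cy)=(0.2941,-0.9558)
solve A·x = −loads:
  F[0-1] = +1844.0300 N (tension)
  F[0-2] = +4534.9250 N (tension)
  F[1-2] = -2499.2119 N (compression)
  F[1-3] = -1753.8417 N (compression)
  F[2-3] = +2770.9054 N (tension)
  F[2-4] = +854.3634 N (tension)
  F[3-4] = -2904.8361 N (compression)
  Rx@0 = -5041.2600 N
  Ry@0 = -1773.1530 N
  Ry@4 = +2776.3530 N

854.363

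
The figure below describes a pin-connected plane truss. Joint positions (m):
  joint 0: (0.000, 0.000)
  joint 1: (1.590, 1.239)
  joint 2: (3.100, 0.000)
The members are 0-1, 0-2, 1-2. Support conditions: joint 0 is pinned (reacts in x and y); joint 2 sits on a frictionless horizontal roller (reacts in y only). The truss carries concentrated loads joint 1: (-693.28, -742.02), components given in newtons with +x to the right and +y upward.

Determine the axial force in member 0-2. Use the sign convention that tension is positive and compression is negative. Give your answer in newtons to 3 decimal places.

126.133

N=3 nodes, M=3 members, R=3 reactions → 2N=6, M+R=6
member 0 (0-1): L=2.0157, (cx,cy)=(0.7888,0.6147)
member 1 (0-2): L=3.1000, (cx,cy)=(1.0000,0.0000)
member 2 (1-2): L=1.9533, (cx,cy)=(0.7731,-0.6343)
solve A·x = −loads:
  F[0-1] = -1038.8219 N (compression)
  F[0-2] = +126.1332 N (tension)
  F[1-2] = -163.1595 N (compression)
  Rx@0 = +693.2800 N
  Ry@0 = +638.5239 N
  Ry@2 = +103.4961 N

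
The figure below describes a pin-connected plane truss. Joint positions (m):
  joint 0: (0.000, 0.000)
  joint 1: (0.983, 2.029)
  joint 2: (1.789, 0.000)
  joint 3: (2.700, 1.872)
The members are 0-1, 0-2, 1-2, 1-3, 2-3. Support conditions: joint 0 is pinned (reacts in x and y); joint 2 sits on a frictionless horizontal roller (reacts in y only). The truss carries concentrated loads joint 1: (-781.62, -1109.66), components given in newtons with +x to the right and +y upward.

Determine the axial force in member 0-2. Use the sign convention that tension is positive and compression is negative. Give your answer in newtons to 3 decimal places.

N=4 nodes, M=5 members, R=3 reactions → 2N=8, M+R=8
member 0 (0-1): L=2.2546, (cx,cy)=(0.4360,0.8999)
member 1 (0-2): L=1.7890, (cx,cy)=(1.0000,0.0000)
member 2 (1-2): L=2.1832, (cx,cy)=(0.3692,-0.9294)
member 3 (1-3): L=1.7242, (cx,cy)=(0.9958,-0.0911)
member 4 (2-3): L=2.0819, (cx,cy)=(0.4376,0.8992)
solve A·x = −loads:
  F[0-1] = -1540.5514 N (compression)
  F[0-2] = -109.9374 N (compression)
  F[1-2] = +297.7893 N (tension)
  F[1-3] = -0.0000 N (compression)
  F[2-3] = +0.0000 N (tension)
  Rx@0 = +781.6200 N
  Ry@0 = +1386.4130 N
  Ry@2 = -276.7530 N

-109.937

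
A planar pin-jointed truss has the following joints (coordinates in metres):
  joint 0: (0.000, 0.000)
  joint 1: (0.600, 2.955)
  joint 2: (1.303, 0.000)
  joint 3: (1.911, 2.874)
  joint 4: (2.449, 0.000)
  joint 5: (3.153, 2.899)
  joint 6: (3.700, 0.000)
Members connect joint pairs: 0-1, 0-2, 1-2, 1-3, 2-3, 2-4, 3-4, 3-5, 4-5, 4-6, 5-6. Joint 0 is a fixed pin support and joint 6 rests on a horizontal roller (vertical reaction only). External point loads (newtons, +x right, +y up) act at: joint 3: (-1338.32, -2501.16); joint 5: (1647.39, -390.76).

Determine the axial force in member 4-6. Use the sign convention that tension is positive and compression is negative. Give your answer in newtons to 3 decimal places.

N=7 nodes, M=11 members, R=3 reactions → 2N=14, M+R=14
member 0 (0-1): L=3.0153, (cx,cy)=(0.1990,0.9800)
member 1 (0-2): L=1.3030, (cx,cy)=(1.0000,0.0000)
member 2 (1-2): L=3.0375, (cx,cy)=(0.2314,-0.9728)
member 3 (1-3): L=1.3135, (cx,cy)=(0.9981,-0.0617)
member 4 (2-3): L=2.9376, (cx,cy)=(0.2070,0.9783)
member 5 (2-4): L=1.1460, (cx,cy)=(1.0000,0.0000)
member 6 (3-4): L=2.9239, (cx,cy)=(0.1840,-0.9829)
member 7 (3-5): L=1.2423, (cx,cy)=(0.9998,0.0201)
member 8 (4-5): L=2.9833, (cx,cy)=(0.2360,0.9718)
member 9 (4-6): L=1.2510, (cx,cy)=(1.0000,0.0000)
member 10 (5-6): L=2.9502, (cx,cy)=(0.1854,-0.9827)
solve A·x = −loads:
  F[0-1] = -1036.6408 N (compression)
  F[0-2] = +515.3463 N (tension)
  F[1-2] = +1073.1380 N (tension)
  F[1-3] = -455.5129 N (compression)
  F[2-3] = -1067.1068 N (compression)
  F[2-4] = +984.5763 N (tension)
  F[3-4] = -1491.8538 N (compression)
  F[3-5] = +937.5038 N (tension)
  F[4-5] = +1509.0011 N (tension)
  F[4-6] = +353.9763 N (tension)
  F[5-6] = -1909.1125 N (compression)
  Rx@0 = -309.0700 N
  Ry@0 = +1015.9105 N
  Ry@6 = +1876.0095 N

353.976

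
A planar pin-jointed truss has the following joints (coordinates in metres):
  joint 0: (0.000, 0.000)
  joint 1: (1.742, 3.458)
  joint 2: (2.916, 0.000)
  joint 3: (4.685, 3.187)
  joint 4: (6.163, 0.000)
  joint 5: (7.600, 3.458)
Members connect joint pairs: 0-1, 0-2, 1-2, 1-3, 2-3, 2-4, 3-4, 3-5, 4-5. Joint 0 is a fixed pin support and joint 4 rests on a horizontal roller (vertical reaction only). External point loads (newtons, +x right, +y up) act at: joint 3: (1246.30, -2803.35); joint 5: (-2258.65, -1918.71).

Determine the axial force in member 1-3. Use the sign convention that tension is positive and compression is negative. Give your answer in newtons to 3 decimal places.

-741.058

N=6 nodes, M=9 members, R=3 reactions → 2N=12, M+R=12
member 0 (0-1): L=3.8720, (cx,cy)=(0.4499,0.8931)
member 1 (0-2): L=2.9160, (cx,cy)=(1.0000,0.0000)
member 2 (1-2): L=3.6519, (cx,cy)=(0.3215,-0.9469)
member 3 (1-3): L=2.9555, (cx,cy)=(0.9958,-0.0917)
member 4 (2-3): L=3.6450, (cx,cy)=(0.4853,0.8743)
member 5 (2-4): L=3.2470, (cx,cy)=(1.0000,0.0000)
member 6 (3-4): L=3.5130, (cx,cy)=(0.4207,-0.9072)
member 7 (3-5): L=2.9276, (cx,cy)=(0.9957,0.0926)
member 8 (4-5): L=3.7447, (cx,cy)=(0.3837,0.9234)
solve A·x = −loads:
  F[0-1] = -949.2311 N (compression)
  F[0-2] = -585.2933 N (compression)
  F[1-2] = +967.0241 N (tension)
  F[1-3] = -741.0581 N (compression)
  F[2-3] = -1047.2957 N (compression)
  F[2-4] = +233.8563 N (tension)
  F[3-4] = -2311.4467 N (compression)
  F[3-5] = -1526.5933 N (compression)
  F[4-5] = -1924.7553 N (compression)
  Rx@0 = +1012.3500 N
  Ry@0 = +847.7395 N
  Ry@4 = +3874.3205 N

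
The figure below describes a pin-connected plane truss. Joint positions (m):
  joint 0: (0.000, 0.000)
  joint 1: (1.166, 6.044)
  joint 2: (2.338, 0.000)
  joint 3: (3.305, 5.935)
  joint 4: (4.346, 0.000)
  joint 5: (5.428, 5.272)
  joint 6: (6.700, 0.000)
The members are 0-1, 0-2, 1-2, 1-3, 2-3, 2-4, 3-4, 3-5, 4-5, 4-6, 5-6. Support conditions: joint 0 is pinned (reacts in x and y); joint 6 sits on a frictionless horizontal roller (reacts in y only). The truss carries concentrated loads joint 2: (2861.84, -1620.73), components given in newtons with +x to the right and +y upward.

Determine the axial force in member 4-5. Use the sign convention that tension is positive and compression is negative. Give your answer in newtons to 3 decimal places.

N=7 nodes, M=11 members, R=3 reactions → 2N=14, M+R=14
member 0 (0-1): L=6.1554, (cx,cy)=(0.1894,0.9819)
member 1 (0-2): L=2.3380, (cx,cy)=(1.0000,0.0000)
member 2 (1-2): L=6.1566, (cx,cy)=(0.1904,-0.9817)
member 3 (1-3): L=2.1418, (cx,cy)=(0.9987,-0.0509)
member 4 (2-3): L=6.0133, (cx,cy)=(0.1608,0.9870)
member 5 (2-4): L=2.0080, (cx,cy)=(1.0000,0.0000)
member 6 (3-4): L=6.0256, (cx,cy)=(0.1728,-0.9850)
member 7 (3-5): L=2.2241, (cx,cy)=(0.9545,-0.2981)
member 8 (4-5): L=5.3819, (cx,cy)=(0.2010,0.9796)
member 9 (4-6): L=2.3540, (cx,cy)=(1.0000,0.0000)
member 10 (5-6): L=5.4233, (cx,cy)=(0.2345,-0.9721)
solve A·x = −loads:
  F[0-1] = -1074.6238 N (compression)
  F[0-2] = +3065.4015 N (tension)
  F[1-2] = +1096.2213 N (tension)
  F[1-3] = -412.7789 N (compression)
  F[2-3] = +551.7356 N (tension)
  F[2-4] = +323.5187 N (tension)
  F[3-4] = -498.9516 N (compression)
  F[3-5] = -248.6218 N (compression)
  F[4-5] = +501.6926 N (tension)
  F[4-6] = +136.4558 N (tension)
  F[5-6] = -581.7910 N (compression)
  Rx@0 = -2861.8400 N
  Ry@0 = +1055.1678 N
  Ry@6 = +565.5622 N

501.693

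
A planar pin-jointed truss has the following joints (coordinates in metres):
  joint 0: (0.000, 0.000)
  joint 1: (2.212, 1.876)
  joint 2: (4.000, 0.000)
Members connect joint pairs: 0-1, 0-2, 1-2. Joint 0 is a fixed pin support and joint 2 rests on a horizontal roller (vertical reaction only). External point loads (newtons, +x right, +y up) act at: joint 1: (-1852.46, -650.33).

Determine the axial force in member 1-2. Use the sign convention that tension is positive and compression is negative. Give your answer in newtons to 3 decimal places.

703.391

N=3 nodes, M=3 members, R=3 reactions → 2N=6, M+R=6
member 0 (0-1): L=2.9004, (cx,cy)=(0.7627,0.6468)
member 1 (0-2): L=4.0000, (cx,cy)=(1.0000,0.0000)
member 2 (1-2): L=2.5916, (cx,cy)=(0.6899,-0.7239)
solve A·x = −loads:
  F[0-1] = -1792.6532 N (compression)
  F[0-2] = -485.2869 N (compression)
  F[1-2] = +703.3909 N (tension)
  Rx@0 = +1852.4600 N
  Ry@0 = +1159.5012 N
  Ry@2 = -509.1712 N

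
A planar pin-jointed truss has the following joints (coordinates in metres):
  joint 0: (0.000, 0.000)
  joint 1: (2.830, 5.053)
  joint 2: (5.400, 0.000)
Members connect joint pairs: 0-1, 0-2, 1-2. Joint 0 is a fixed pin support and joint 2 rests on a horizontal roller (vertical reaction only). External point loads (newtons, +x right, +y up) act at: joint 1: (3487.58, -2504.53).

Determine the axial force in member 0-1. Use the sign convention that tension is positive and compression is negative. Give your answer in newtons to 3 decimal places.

2374.260

N=3 nodes, M=3 members, R=3 reactions → 2N=6, M+R=6
member 0 (0-1): L=5.7915, (cx,cy)=(0.4886,0.8725)
member 1 (0-2): L=5.4000, (cx,cy)=(1.0000,0.0000)
member 2 (1-2): L=5.6690, (cx,cy)=(0.4533,-0.8913)
solve A·x = −loads:
  F[0-1] = +2374.2597 N (tension)
  F[0-2] = +2327.4089 N (tension)
  F[1-2] = -5133.8954 N (compression)
  Rx@0 = -3487.5800 N
  Ry@0 = -2071.4999 N
  Ry@2 = +4576.0299 N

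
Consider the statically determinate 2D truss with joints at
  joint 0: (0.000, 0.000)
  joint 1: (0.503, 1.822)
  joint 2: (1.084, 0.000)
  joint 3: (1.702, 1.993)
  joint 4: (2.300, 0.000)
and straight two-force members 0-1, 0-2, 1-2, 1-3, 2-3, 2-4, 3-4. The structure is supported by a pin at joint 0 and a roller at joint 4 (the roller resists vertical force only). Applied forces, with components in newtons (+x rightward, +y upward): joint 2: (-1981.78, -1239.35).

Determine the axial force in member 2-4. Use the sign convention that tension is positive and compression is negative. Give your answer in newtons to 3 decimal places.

175.263

N=5 nodes, M=7 members, R=3 reactions → 2N=10, M+R=10
member 0 (0-1): L=1.8902, (cx,cy)=(0.2661,0.9639)
member 1 (0-2): L=1.0840, (cx,cy)=(1.0000,0.0000)
member 2 (1-2): L=1.9124, (cx,cy)=(0.3038,-0.9527)
member 3 (1-3): L=1.2111, (cx,cy)=(0.9900,0.1412)
member 4 (2-3): L=2.0866, (cx,cy)=(0.2962,0.9551)
member 5 (2-4): L=1.2160, (cx,cy)=(1.0000,0.0000)
member 6 (3-4): L=2.0808, (cx,cy)=(0.2874,-0.9578)
solve A·x = −loads:
  F[0-1] = -679.7500 N (compression)
  F[0-2] = -1800.8880 N (compression)
  F[1-2] = +631.9289 N (tension)
  F[1-3] = -376.6501 N (compression)
  F[2-3] = +667.2259 N (tension)
  F[2-4] = +175.2626 N (tension)
  F[3-4] = -609.8383 N (compression)
  Rx@0 = +1981.7800 N
  Ry@0 = +655.2390 N
  Ry@4 = +584.1110 N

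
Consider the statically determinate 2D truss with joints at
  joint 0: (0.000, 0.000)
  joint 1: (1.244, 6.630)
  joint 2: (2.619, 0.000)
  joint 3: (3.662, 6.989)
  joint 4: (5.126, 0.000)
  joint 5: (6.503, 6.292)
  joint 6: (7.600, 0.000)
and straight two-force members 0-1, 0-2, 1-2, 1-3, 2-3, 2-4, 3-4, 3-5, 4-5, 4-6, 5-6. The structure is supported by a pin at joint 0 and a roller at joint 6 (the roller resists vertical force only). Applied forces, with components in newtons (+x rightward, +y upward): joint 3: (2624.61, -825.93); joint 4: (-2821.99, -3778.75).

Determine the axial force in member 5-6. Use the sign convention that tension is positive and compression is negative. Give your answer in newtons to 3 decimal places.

N=7 nodes, M=11 members, R=3 reactions → 2N=14, M+R=14
member 0 (0-1): L=6.7457, (cx,cy)=(0.1844,0.9828)
member 1 (0-2): L=2.6190, (cx,cy)=(1.0000,0.0000)
member 2 (1-2): L=6.7711, (cx,cy)=(0.2031,-0.9792)
member 3 (1-3): L=2.4445, (cx,cy)=(0.9892,0.1469)
member 4 (2-3): L=7.0664, (cx,cy)=(0.1476,0.9890)
member 5 (2-4): L=2.5070, (cx,cy)=(1.0000,0.0000)
member 6 (3-4): L=7.1407, (cx,cy)=(0.2050,-0.9788)
member 7 (3-5): L=2.9253, (cx,cy)=(0.9712,-0.2383)
member 8 (4-5): L=6.4409, (cx,cy)=(0.2138,0.9769)
member 9 (4-6): L=2.4740, (cx,cy)=(1.0000,0.0000)
member 10 (5-6): L=6.3869, (cx,cy)=(0.1718,-0.9851)
solve A·x = −loads:
  F[0-1] = +768.7455 N (tension)
  F[0-2] = -339.1473 N (compression)
  F[1-2] = -727.7342 N (compression)
  F[1-3] = +292.7218 N (tension)
  F[2-3] = +720.4625 N (tension)
  F[2-4] = -593.2682 N (compression)
  F[3-4] = -1114.4333 N (compression)
  F[3-5] = -2059.5556 N (compression)
  F[4-5] = +4984.7586 N (tension)
  F[4-6] = +934.5492 N (tension)
  F[5-6] = -5441.0992 N (compression)
  Rx@0 = +197.3800 N
  Ry@0 = -755.5605 N
  Ry@6 = +5360.2405 N

-5441.099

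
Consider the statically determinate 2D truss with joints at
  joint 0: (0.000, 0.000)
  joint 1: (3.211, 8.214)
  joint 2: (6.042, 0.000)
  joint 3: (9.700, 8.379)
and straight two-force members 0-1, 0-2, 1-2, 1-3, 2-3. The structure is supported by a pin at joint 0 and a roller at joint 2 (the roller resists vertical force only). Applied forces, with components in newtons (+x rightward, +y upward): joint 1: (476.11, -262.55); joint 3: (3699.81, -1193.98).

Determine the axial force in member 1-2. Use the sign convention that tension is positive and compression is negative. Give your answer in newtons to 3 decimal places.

-6909.072

N=4 nodes, M=5 members, R=3 reactions → 2N=8, M+R=8
member 0 (0-1): L=8.8193, (cx,cy)=(0.3641,0.9314)
member 1 (0-2): L=6.0420, (cx,cy)=(1.0000,0.0000)
member 2 (1-2): L=8.6882, (cx,cy)=(0.3258,-0.9454)
member 3 (1-3): L=6.4911, (cx,cy)=(0.9997,0.0254)
member 4 (2-3): L=9.1427, (cx,cy)=(0.4001,0.9165)
solve A·x = −loads:
  F[0-1] = +6847.9966 N (tension)
  F[0-2] = +1682.6519 N (tension)
  F[1-2] = -6909.0724 N (compression)
  F[1-3] = +4269.8262 N (tension)
  F[2-3] = -1421.2308 N (compression)
  Rx@0 = -4175.9200 N
  Ry@0 = -6377.9833 N
  Ry@2 = +7834.5133 N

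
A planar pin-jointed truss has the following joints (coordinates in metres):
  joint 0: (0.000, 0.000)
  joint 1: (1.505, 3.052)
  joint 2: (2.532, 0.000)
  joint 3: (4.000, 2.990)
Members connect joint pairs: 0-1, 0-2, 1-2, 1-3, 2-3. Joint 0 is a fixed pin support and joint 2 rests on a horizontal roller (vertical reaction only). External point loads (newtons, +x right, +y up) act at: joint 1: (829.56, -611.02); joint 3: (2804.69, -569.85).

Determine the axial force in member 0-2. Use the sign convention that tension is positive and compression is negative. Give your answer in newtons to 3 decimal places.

1467.240

N=4 nodes, M=5 members, R=3 reactions → 2N=8, M+R=8
member 0 (0-1): L=3.4029, (cx,cy)=(0.4423,0.8969)
member 1 (0-2): L=2.5320, (cx,cy)=(1.0000,0.0000)
member 2 (1-2): L=3.2202, (cx,cy)=(0.3189,-0.9478)
member 3 (1-3): L=2.4958, (cx,cy)=(0.9997,-0.0248)
member 4 (2-3): L=3.3309, (cx,cy)=(0.4407,0.8976)
solve A·x = −loads:
  F[0-1] = +4899.7474 N (tension)
  F[0-2] = +1467.2396 N (tension)
  F[1-2] = -5361.2080 N (compression)
  F[1-3] = +3048.2316 N (tension)
  F[2-3] = -550.4684 N (compression)
  Rx@0 = -3634.2500 N
  Ry@0 = -4394.4955 N
  Ry@2 = +5575.3655 N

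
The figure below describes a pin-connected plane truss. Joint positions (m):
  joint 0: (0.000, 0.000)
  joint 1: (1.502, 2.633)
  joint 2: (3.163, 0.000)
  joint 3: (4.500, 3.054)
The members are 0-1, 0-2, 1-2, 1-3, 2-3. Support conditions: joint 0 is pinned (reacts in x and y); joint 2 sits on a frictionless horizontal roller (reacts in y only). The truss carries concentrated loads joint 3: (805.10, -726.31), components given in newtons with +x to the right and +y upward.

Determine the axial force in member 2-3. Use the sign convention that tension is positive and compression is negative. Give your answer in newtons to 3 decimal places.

N=4 nodes, M=5 members, R=3 reactions → 2N=8, M+R=8
member 0 (0-1): L=3.0313, (cx,cy)=(0.4955,0.8686)
member 1 (0-2): L=3.1630, (cx,cy)=(1.0000,0.0000)
member 2 (1-2): L=3.1131, (cx,cy)=(0.5335,-0.8458)
member 3 (1-3): L=3.0274, (cx,cy)=(0.9903,0.1391)
member 4 (2-3): L=3.3338, (cx,cy)=(0.4010,0.9161)
solve A·x = −loads:
  F[0-1] = +1248.3955 N (tension)
  F[0-2] = +186.5209 N (tension)
  F[1-2] = -1083.4219 N (compression)
  F[1-3] = +1208.3753 N (tension)
  F[2-3] = -976.2994 N (compression)
  Rx@0 = -805.1000 N
  Ry@0 = -1084.3667 N
  Ry@2 = +1810.6767 N

-976.299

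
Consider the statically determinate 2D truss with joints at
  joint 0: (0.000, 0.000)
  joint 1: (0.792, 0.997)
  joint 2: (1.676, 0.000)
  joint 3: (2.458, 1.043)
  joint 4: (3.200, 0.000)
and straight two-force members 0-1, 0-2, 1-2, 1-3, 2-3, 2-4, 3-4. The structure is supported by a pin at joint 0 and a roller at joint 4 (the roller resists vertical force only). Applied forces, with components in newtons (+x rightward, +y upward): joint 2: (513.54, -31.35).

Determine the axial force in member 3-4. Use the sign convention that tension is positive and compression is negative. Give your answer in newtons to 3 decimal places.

-20.151

N=5 nodes, M=7 members, R=3 reactions → 2N=10, M+R=10
member 0 (0-1): L=1.2733, (cx,cy)=(0.6220,0.7830)
member 1 (0-2): L=1.6760, (cx,cy)=(1.0000,0.0000)
member 2 (1-2): L=1.3325, (cx,cy)=(0.6634,-0.7482)
member 3 (1-3): L=1.6666, (cx,cy)=(0.9996,0.0276)
member 4 (2-3): L=1.3036, (cx,cy)=(0.5999,0.8001)
member 5 (2-4): L=1.5240, (cx,cy)=(1.0000,0.0000)
member 6 (3-4): L=1.2800, (cx,cy)=(0.5797,-0.8148)
solve A·x = −loads:
  F[0-1] = -19.0680 N (compression)
  F[0-2] = +525.4005 N (tension)
  F[1-2] = +19.0501 N (tension)
  F[1-3] = -24.5083 N (compression)
  F[2-3] = +21.3675 N (tension)
  F[2-4] = +11.6810 N (tension)
  F[3-4] = -20.1506 N (compression)
  Rx@0 = -513.5400 N
  Ry@0 = +14.9304 N
  Ry@4 = +16.4196 N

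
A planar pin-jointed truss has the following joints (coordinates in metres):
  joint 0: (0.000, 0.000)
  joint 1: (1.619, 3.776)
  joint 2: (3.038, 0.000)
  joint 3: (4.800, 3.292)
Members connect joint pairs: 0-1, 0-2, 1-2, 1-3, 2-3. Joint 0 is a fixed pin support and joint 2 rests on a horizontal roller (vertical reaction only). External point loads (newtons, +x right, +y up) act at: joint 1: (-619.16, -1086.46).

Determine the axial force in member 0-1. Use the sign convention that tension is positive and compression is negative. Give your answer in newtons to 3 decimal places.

N=4 nodes, M=5 members, R=3 reactions → 2N=8, M+R=8
member 0 (0-1): L=4.1084, (cx,cy)=(0.3941,0.9191)
member 1 (0-2): L=3.0380, (cx,cy)=(1.0000,0.0000)
member 2 (1-2): L=4.0338, (cx,cy)=(0.3518,-0.9361)
member 3 (1-3): L=3.2176, (cx,cy)=(0.9886,-0.1504)
member 4 (2-3): L=3.7339, (cx,cy)=(0.4719,0.8817)
solve A·x = −loads:
  F[0-1] = -1389.4688 N (compression)
  F[0-2] = -71.6174 N (compression)
  F[1-2] = +203.5883 N (tension)
  F[1-3] = -0.0000 N (compression)
  F[2-3] = +0.0000 N (tension)
  Rx@0 = +619.1600 N
  Ry@0 = +1277.0358 N
  Ry@2 = -190.5758 N

-1389.469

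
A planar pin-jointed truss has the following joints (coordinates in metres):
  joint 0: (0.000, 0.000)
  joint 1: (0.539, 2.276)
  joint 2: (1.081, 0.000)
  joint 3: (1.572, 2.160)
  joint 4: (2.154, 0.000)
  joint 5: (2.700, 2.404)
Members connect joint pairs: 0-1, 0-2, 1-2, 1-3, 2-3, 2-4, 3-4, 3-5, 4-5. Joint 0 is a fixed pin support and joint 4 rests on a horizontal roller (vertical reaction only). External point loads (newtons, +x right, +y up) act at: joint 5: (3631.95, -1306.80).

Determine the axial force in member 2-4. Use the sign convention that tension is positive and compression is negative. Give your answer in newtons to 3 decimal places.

N=6 nodes, M=9 members, R=3 reactions → 2N=12, M+R=12
member 0 (0-1): L=2.3390, (cx,cy)=(0.2304,0.9731)
member 1 (0-2): L=1.0810, (cx,cy)=(1.0000,0.0000)
member 2 (1-2): L=2.3396, (cx,cy)=(0.2317,-0.9728)
member 3 (1-3): L=1.0395, (cx,cy)=(0.9938,-0.1116)
member 4 (2-3): L=2.2151, (cx,cy)=(0.2217,0.9751)
member 5 (2-4): L=1.0730, (cx,cy)=(1.0000,0.0000)
member 6 (3-4): L=2.2370, (cx,cy)=(0.2602,-0.9656)
member 7 (3-5): L=1.1541, (cx,cy)=(0.9774,0.2114)
member 8 (4-5): L=2.4652, (cx,cy)=(0.2215,0.9752)
solve A·x = −loads:
  F[0-1] = +4506.0135 N (tension)
  F[0-2] = +2593.5614 N (tension)
  F[1-2] = -4754.3529 N (compression)
  F[1-3] = +2153.2265 N (tension)
  F[2-3] = +4743.0076 N (tension)
  F[2-4] = +440.8368 N (tension)
  F[3-4] = -3615.4936 N (compression)
  F[3-5] = +4227.3000 N (tension)
  F[4-5] = -2256.5884 N (compression)
  Rx@0 = -3631.9500 N
  Ry@0 = -4384.7357 N
  Ry@4 = +5691.5357 N

440.837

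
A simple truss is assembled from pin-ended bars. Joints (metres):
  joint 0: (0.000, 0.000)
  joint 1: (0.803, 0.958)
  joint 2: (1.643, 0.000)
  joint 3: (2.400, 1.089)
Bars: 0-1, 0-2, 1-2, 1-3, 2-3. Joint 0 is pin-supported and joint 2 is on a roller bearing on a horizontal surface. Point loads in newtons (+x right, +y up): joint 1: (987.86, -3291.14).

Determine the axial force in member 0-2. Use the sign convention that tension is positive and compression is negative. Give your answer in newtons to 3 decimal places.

1915.440

N=4 nodes, M=5 members, R=3 reactions → 2N=8, M+R=8
member 0 (0-1): L=1.2500, (cx,cy)=(0.6424,0.7664)
member 1 (0-2): L=1.6430, (cx,cy)=(1.0000,0.0000)
member 2 (1-2): L=1.2741, (cx,cy)=(0.6593,-0.7519)
member 3 (1-3): L=1.6024, (cx,cy)=(0.9967,0.0818)
member 4 (2-3): L=1.3263, (cx,cy)=(0.5708,0.8211)
solve A·x = −loads:
  F[0-1] = -1443.9621 N (compression)
  F[0-2] = +1915.4396 N (tension)
  F[1-2] = -2905.3411 N (compression)
  F[1-3] = -0.0000 N (compression)
  F[2-3] = +0.0000 N (tension)
  Rx@0 = -987.8600 N
  Ry@0 = +1106.6267 N
  Ry@2 = +2184.5133 N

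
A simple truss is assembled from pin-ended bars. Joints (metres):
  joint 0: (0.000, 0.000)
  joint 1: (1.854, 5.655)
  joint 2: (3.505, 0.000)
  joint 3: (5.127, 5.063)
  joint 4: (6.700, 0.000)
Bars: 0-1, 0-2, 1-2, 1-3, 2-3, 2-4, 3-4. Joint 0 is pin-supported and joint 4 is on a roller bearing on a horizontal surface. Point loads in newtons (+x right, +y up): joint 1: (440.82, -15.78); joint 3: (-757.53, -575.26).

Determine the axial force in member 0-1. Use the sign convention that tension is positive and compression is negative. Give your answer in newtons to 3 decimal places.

-365.015

N=5 nodes, M=7 members, R=3 reactions → 2N=10, M+R=10
member 0 (0-1): L=5.9512, (cx,cy)=(0.3115,0.9502)
member 1 (0-2): L=3.5050, (cx,cy)=(1.0000,0.0000)
member 2 (1-2): L=5.8911, (cx,cy)=(0.2803,-0.9599)
member 3 (1-3): L=3.3261, (cx,cy)=(0.9840,-0.1780)
member 4 (2-3): L=5.3165, (cx,cy)=(0.3051,0.9523)
member 5 (2-4): L=3.1950, (cx,cy)=(1.0000,0.0000)
member 6 (3-4): L=5.3017, (cx,cy)=(0.2967,-0.9550)
solve A·x = −loads:
  F[0-1] = -365.0146 N (compression)
  F[0-2] = -202.9949 N (compression)
  F[1-2] = +474.4320 N (tension)
  F[1-3] = -698.6520 N (compression)
  F[2-3] = -478.2193 N (compression)
  F[2-4] = +75.8664 N (tension)
  F[3-4] = -255.7044 N (compression)
  Rx@0 = +316.7100 N
  Ry@0 = +346.8494 N
  Ry@4 = +244.1906 N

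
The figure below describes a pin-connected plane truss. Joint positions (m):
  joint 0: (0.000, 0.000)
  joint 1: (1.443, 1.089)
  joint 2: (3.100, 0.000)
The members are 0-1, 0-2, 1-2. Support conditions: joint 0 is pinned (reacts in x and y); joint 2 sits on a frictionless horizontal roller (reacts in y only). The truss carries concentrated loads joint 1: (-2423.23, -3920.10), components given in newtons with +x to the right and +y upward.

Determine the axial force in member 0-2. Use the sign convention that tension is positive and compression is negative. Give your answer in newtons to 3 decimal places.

N=3 nodes, M=3 members, R=3 reactions → 2N=6, M+R=6
member 0 (0-1): L=1.8078, (cx,cy)=(0.7982,0.6024)
member 1 (0-2): L=3.1000, (cx,cy)=(1.0000,0.0000)
member 2 (1-2): L=1.9828, (cx,cy)=(0.8357,-0.5492)
solve A·x = −loads:
  F[0-1] = -4891.5633 N (compression)
  F[0-2] = +1481.2364 N (tension)
  F[1-2] = -1772.4944 N (compression)
  Rx@0 = +2423.2300 N
  Ry@0 = +2946.6139 N
  Ry@2 = +973.4861 N

1481.236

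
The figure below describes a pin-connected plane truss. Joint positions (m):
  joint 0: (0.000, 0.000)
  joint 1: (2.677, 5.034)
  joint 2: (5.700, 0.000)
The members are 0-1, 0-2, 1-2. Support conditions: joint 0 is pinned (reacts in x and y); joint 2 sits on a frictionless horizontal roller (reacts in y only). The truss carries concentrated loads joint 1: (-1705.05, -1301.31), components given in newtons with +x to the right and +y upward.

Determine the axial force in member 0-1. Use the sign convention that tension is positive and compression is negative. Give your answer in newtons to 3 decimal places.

-2487.177

N=3 nodes, M=3 members, R=3 reactions → 2N=6, M+R=6
member 0 (0-1): L=5.7015, (cx,cy)=(0.4695,0.8829)
member 1 (0-2): L=5.7000, (cx,cy)=(1.0000,0.0000)
member 2 (1-2): L=5.8719, (cx,cy)=(0.5148,-0.8573)
solve A·x = −loads:
  F[0-1] = -2487.1771 N (compression)
  F[0-2] = -537.2636 N (compression)
  F[1-2] = +1043.5925 N (tension)
  Rx@0 = +1705.0500 N
  Ry@0 = +2195.9793 N
  Ry@2 = -894.6693 N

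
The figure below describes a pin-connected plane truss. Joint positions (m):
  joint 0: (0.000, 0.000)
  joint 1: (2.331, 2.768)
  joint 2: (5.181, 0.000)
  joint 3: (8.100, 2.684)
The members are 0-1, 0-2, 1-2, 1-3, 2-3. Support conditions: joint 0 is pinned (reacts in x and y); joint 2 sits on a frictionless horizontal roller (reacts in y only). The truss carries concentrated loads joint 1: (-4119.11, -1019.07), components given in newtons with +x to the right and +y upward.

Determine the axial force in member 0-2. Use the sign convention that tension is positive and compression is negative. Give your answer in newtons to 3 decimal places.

-1793.793

N=4 nodes, M=5 members, R=3 reactions → 2N=8, M+R=8
member 0 (0-1): L=3.6188, (cx,cy)=(0.6441,0.7649)
member 1 (0-2): L=5.1810, (cx,cy)=(1.0000,0.0000)
member 2 (1-2): L=3.9729, (cx,cy)=(0.7174,-0.6967)
member 3 (1-3): L=5.7696, (cx,cy)=(0.9999,-0.0146)
member 4 (2-3): L=3.9654, (cx,cy)=(0.7361,0.6769)
solve A·x = −loads:
  F[0-1] = -3609.9324 N (compression)
  F[0-2] = -1793.7928 N (compression)
  F[1-2] = +2500.5780 N (tension)
  F[1-3] = +0.0000 N (tension)
  F[2-3] = -0.0000 N (compression)
  Rx@0 = +4119.1100 N
  Ry@0 = +2761.2519 N
  Ry@2 = -1742.1819 N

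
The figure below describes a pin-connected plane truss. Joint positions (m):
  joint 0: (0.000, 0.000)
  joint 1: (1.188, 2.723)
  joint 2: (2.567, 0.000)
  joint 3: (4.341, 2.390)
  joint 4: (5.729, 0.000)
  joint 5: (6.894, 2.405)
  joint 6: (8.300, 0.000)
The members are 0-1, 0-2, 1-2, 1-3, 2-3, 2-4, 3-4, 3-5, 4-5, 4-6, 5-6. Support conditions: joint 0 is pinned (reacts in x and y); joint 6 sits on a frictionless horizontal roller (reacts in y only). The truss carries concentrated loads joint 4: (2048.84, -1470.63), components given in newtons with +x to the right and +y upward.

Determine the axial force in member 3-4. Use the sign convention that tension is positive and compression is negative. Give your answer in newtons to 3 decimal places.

N=7 nodes, M=11 members, R=3 reactions → 2N=14, M+R=14
member 0 (0-1): L=2.9709, (cx,cy)=(0.3999,0.9166)
member 1 (0-2): L=2.5670, (cx,cy)=(1.0000,0.0000)
member 2 (1-2): L=3.0523, (cx,cy)=(0.4518,-0.8921)
member 3 (1-3): L=3.1705, (cx,cy)=(0.9945,-0.1050)
member 4 (2-3): L=2.9764, (cx,cy)=(0.5960,0.8030)
member 5 (2-4): L=3.1620, (cx,cy)=(1.0000,0.0000)
member 6 (3-4): L=2.7638, (cx,cy)=(0.5022,-0.8647)
member 7 (3-5): L=2.5530, (cx,cy)=(1.0000,0.0059)
member 8 (4-5): L=2.6723, (cx,cy)=(0.4360,0.9000)
member 9 (4-6): L=2.5710, (cx,cy)=(1.0000,0.0000)
member 10 (5-6): L=2.7858, (cx,cy)=(0.5047,-0.8633)
solve A·x = −loads:
  F[0-1] = -497.0082 N (compression)
  F[0-2] = +2247.5850 N (tension)
  F[1-2] = +564.3386 N (tension)
  F[1-3] = -456.2334 N (compression)
  F[2-3] = -626.9932 N (compression)
  F[2-4] = +2876.2472 N (tension)
  F[3-4] = +519.3961 N (tension)
  F[3-5] = -1088.2695 N (compression)
  F[4-5] = +1135.0192 N (tension)
  F[4-6] = +593.4367 N (tension)
  F[5-6] = -1175.8286 N (compression)
  Rx@0 = -2048.8400 N
  Ry@0 = +455.5409 N
  Ry@6 = +1015.0891 N

519.396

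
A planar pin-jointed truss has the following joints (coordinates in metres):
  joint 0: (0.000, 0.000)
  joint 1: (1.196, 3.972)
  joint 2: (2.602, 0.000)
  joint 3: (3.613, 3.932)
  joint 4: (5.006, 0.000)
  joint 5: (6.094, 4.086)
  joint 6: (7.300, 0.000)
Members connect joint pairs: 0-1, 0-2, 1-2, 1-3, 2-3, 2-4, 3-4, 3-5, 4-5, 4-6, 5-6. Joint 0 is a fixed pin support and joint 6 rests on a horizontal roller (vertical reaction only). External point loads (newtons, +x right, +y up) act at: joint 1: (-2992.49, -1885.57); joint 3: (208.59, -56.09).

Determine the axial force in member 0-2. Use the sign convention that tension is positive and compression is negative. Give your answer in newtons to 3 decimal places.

N=7 nodes, M=11 members, R=3 reactions → 2N=14, M+R=14
member 0 (0-1): L=4.1482, (cx,cy)=(0.2883,0.9575)
member 1 (0-2): L=2.6020, (cx,cy)=(1.0000,0.0000)
member 2 (1-2): L=4.2135, (cx,cy)=(0.3337,-0.9427)
member 3 (1-3): L=2.4173, (cx,cy)=(0.9999,-0.0165)
member 4 (2-3): L=4.0599, (cx,cy)=(0.2490,0.9685)
member 5 (2-4): L=2.4040, (cx,cy)=(1.0000,0.0000)
member 6 (3-4): L=4.1715, (cx,cy)=(0.3339,-0.9426)
member 7 (3-5): L=2.4858, (cx,cy)=(0.9981,0.0620)
member 8 (4-5): L=4.2284, (cx,cy)=(0.2573,0.9663)
member 9 (4-6): L=2.2940, (cx,cy)=(1.0000,0.0000)
member 10 (5-6): L=4.2603, (cx,cy)=(0.2831,-0.9591)
solve A·x = −loads:
  F[0-1] = -3259.2742 N (compression)
  F[0-2] = -1844.1832 N (compression)
  F[1-2] = +1281.8751 N (tension)
  F[1-3] = +1625.2482 N (tension)
  F[2-3] = -1247.7074 N (compression)
  F[2-4] = -1105.7300 N (compression)
  F[3-4] = +1295.3485 N (tension)
  F[3-5] = +674.4622 N (tension)
  F[4-5] = -1263.5344 N (compression)
  F[4-6] = -348.0474 N (compression)
  F[5-6] = +1229.4968 N (tension)
  Rx@0 = +2783.9000 N
  Ry@0 = +3120.8654 N
  Ry@6 = -1179.2054 N

-1844.183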